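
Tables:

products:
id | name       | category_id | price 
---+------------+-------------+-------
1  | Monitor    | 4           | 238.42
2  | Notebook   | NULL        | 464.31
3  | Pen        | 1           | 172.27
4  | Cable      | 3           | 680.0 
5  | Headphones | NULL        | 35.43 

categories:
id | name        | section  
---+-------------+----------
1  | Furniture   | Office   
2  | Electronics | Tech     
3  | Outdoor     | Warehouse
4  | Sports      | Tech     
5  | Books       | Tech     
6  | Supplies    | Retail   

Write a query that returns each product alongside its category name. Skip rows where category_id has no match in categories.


INNER JOIN keeps only products rows whose category_id matches an id in categories. Walk through each product:
  - product 1 (Monitor): category_id=4 -> matches Sports
  - product 2 (Notebook): category_id=NULL, no match -> dropped
  - product 3 (Pen): category_id=1 -> matches Furniture
  - product 4 (Cable): category_id=3 -> matches Outdoor
  - product 5 (Headphones): category_id=NULL, no match -> dropped
So 2 of 5 rows are dropped.

SQL:
SELECT a.name, b.name AS category
FROM products a
INNER JOIN categories b ON a.category_id = b.id

Result:
name    | category 
--------+----------
Monitor | Sports   
Pen     | Furniture
Cable   | Outdoor  


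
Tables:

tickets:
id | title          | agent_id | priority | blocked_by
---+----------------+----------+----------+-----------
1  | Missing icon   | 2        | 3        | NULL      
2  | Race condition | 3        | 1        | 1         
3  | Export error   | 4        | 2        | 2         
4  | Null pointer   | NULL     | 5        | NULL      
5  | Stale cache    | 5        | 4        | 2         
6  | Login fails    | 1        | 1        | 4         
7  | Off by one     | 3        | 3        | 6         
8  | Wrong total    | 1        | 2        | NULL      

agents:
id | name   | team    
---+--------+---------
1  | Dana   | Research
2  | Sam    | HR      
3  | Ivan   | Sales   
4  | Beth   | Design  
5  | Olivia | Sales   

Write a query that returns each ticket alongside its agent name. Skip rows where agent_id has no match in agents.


INNER JOIN keeps only tickets rows whose agent_id matches an id in agents. Walk through each ticket:
  - ticket 1 (Missing icon): agent_id=2 -> matches Sam
  - ticket 2 (Race condition): agent_id=3 -> matches Ivan
  - ticket 3 (Export error): agent_id=4 -> matches Beth
  - ticket 4 (Null pointer): agent_id=NULL, no match -> dropped
  - ticket 5 (Stale cache): agent_id=5 -> matches Olivia
  - ticket 6 (Login fails): agent_id=1 -> matches Dana
  - ticket 7 (Off by one): agent_id=3 -> matches Ivan
  - ticket 8 (Wrong total): agent_id=1 -> matches Dana
So 1 of 8 rows is dropped.

SQL:
SELECT a.title, b.name AS agent
FROM tickets a
INNER JOIN agents b ON a.agent_id = b.id

Result:
title          | agent 
---------------+-------
Missing icon   | Sam   
Race condition | Ivan  
Export error   | Beth  
Stale cache    | Olivia
Login fails    | Dana  
Off by one     | Ivan  
Wrong total    | Dana  


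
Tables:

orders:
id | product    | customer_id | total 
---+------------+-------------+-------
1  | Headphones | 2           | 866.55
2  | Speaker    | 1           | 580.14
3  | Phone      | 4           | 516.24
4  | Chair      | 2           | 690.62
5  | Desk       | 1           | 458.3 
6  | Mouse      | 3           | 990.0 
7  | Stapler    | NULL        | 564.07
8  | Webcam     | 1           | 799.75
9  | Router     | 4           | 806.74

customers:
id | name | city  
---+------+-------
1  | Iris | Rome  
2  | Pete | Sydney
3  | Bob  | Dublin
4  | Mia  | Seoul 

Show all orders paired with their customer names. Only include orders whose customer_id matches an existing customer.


INNER JOIN keeps only orders rows whose customer_id matches an id in customers. Walk through each order:
  - order 1 (Headphones): customer_id=2 -> matches Pete
  - order 2 (Speaker): customer_id=1 -> matches Iris
  - order 3 (Phone): customer_id=4 -> matches Mia
  - order 4 (Chair): customer_id=2 -> matches Pete
  - order 5 (Desk): customer_id=1 -> matches Iris
  - order 6 (Mouse): customer_id=3 -> matches Bob
  - order 7 (Stapler): customer_id=NULL, no match -> dropped
  - order 8 (Webcam): customer_id=1 -> matches Iris
  - order 9 (Router): customer_id=4 -> matches Mia
So 1 of 9 rows is dropped.

SQL:
SELECT a.product, b.name AS customer
FROM orders a
INNER JOIN customers b ON a.customer_id = b.id

Result:
product    | customer
-----------+---------
Headphones | Pete    
Speaker    | Iris    
Phone      | Mia     
Chair      | Pete    
Desk       | Iris    
Mouse      | Bob     
Webcam     | Iris    
Router     | Mia     


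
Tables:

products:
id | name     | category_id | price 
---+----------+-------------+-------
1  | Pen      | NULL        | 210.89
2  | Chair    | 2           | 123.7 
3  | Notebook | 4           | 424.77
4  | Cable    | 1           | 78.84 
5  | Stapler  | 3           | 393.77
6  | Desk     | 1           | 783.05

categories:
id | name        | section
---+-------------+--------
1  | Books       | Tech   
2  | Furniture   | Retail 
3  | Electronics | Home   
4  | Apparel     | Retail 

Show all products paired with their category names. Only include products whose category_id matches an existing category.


INNER JOIN keeps only products rows whose category_id matches an id in categories. Walk through each product:
  - product 1 (Pen): category_id=NULL, no match -> dropped
  - product 2 (Chair): category_id=2 -> matches Furniture
  - product 3 (Notebook): category_id=4 -> matches Apparel
  - product 4 (Cable): category_id=1 -> matches Books
  - product 5 (Stapler): category_id=3 -> matches Electronics
  - product 6 (Desk): category_id=1 -> matches Books
So 1 of 6 rows is dropped.

SQL:
SELECT a.name, b.name AS category
FROM products a
INNER JOIN categories b ON a.category_id = b.id

Result:
name     | category   
---------+------------
Chair    | Furniture  
Notebook | Apparel    
Cable    | Books      
Stapler  | Electronics
Desk     | Books      


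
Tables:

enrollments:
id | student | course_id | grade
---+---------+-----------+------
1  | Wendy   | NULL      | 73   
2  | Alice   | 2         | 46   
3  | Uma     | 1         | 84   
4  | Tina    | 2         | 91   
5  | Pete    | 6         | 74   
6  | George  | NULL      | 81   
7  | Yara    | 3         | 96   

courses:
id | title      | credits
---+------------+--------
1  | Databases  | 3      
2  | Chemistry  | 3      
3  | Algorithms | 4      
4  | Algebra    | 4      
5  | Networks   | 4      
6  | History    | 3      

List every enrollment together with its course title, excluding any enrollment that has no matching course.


INNER JOIN keeps only enrollments rows whose course_id matches an id in courses. Walk through each enrollment:
  - enrollment 1 (Wendy): course_id=NULL, no match -> dropped
  - enrollment 2 (Alice): course_id=2 -> matches Chemistry
  - enrollment 3 (Uma): course_id=1 -> matches Databases
  - enrollment 4 (Tina): course_id=2 -> matches Chemistry
  - enrollment 5 (Pete): course_id=6 -> matches History
  - enrollment 6 (George): course_id=NULL, no match -> dropped
  - enrollment 7 (Yara): course_id=3 -> matches Algorithms
So 2 of 7 rows are dropped.

SQL:
SELECT a.student, b.title AS course
FROM enrollments a
INNER JOIN courses b ON a.course_id = b.id

Result:
student | course    
--------+-----------
Alice   | Chemistry 
Uma     | Databases 
Tina    | Chemistry 
Pete    | History   
Yara    | Algorithms


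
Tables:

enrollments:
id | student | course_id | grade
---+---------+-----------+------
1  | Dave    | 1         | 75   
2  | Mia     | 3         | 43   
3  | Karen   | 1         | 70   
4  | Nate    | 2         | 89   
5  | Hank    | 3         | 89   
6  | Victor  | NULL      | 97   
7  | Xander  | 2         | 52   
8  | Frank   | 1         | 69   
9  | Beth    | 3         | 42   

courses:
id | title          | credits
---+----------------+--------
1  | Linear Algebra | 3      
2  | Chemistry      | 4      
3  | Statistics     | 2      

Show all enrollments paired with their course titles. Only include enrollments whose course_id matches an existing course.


INNER JOIN keeps only enrollments rows whose course_id matches an id in courses. Walk through each enrollment:
  - enrollment 1 (Dave): course_id=1 -> matches Linear Algebra
  - enrollment 2 (Mia): course_id=3 -> matches Statistics
  - enrollment 3 (Karen): course_id=1 -> matches Linear Algebra
  - enrollment 4 (Nate): course_id=2 -> matches Chemistry
  - enrollment 5 (Hank): course_id=3 -> matches Statistics
  - enrollment 6 (Victor): course_id=NULL, no match -> dropped
  - enrollment 7 (Xander): course_id=2 -> matches Chemistry
  - enrollment 8 (Frank): course_id=1 -> matches Linear Algebra
  - enrollment 9 (Beth): course_id=3 -> matches Statistics
So 1 of 9 rows is dropped.

SQL:
SELECT a.student, b.title AS course
FROM enrollments a
INNER JOIN courses b ON a.course_id = b.id

Result:
student | course        
--------+---------------
Dave    | Linear Algebra
Mia     | Statistics    
Karen   | Linear Algebra
Nate    | Chemistry     
Hank    | Statistics    
Xander  | Chemistry     
Frank   | Linear Algebra
Beth    | Statistics    


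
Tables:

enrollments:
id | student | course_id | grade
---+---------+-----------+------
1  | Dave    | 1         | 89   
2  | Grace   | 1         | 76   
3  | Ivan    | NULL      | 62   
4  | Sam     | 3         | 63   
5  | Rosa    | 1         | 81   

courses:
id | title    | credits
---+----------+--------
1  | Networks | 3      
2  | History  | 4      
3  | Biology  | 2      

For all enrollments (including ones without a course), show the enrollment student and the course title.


LEFT JOIN keeps every row from enrollments (the left table); where course_id has no match in courses, the course columns become NULL. Walk through each enrollment:
  - enrollment 1 (Dave): course_id=1 -> matches Networks
  - enrollment 2 (Grace): course_id=1 -> matches Networks
  - enrollment 3 (Ivan): course_id=NULL, no match -> kept with NULL
  - enrollment 4 (Sam): course_id=3 -> matches Biology
  - enrollment 5 (Rosa): course_id=1 -> matches Networks
All 5 rows appear; 1 has NULL course.

SQL:
SELECT a.student, b.title AS course
FROM enrollments a
LEFT JOIN courses b ON a.course_id = b.id

Result:
student | course  
--------+---------
Dave    | Networks
Grace   | Networks
Ivan    | NULL    
Sam     | Biology 
Rosa    | Networks


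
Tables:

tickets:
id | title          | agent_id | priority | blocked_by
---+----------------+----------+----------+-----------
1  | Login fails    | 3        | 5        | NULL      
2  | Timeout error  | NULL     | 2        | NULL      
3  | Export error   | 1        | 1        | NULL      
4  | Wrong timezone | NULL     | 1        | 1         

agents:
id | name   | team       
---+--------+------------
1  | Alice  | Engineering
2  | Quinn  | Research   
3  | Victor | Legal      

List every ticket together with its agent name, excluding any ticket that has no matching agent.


INNER JOIN keeps only tickets rows whose agent_id matches an id in agents. Walk through each ticket:
  - ticket 1 (Login fails): agent_id=3 -> matches Victor
  - ticket 2 (Timeout error): agent_id=NULL, no match -> dropped
  - ticket 3 (Export error): agent_id=1 -> matches Alice
  - ticket 4 (Wrong timezone): agent_id=NULL, no match -> dropped
So 2 of 4 rows are dropped.

SQL:
SELECT a.title, b.name AS agent
FROM tickets a
INNER JOIN agents b ON a.agent_id = b.id

Result:
title        | agent 
-------------+-------
Login fails  | Victor
Export error | Alice 


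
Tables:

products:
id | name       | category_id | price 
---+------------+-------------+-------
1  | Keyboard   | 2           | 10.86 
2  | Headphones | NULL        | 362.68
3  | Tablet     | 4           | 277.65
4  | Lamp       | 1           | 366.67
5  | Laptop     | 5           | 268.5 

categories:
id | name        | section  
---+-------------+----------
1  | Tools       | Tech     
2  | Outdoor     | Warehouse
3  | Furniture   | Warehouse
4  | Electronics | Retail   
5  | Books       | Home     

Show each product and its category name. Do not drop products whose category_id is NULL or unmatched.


LEFT JOIN keeps every row from products (the left table); where category_id has no match in categories, the category columns become NULL. Walk through each product:
  - product 1 (Keyboard): category_id=2 -> matches Outdoor
  - product 2 (Headphones): category_id=NULL, no match -> kept with NULL
  - product 3 (Tablet): category_id=4 -> matches Electronics
  - product 4 (Lamp): category_id=1 -> matches Tools
  - product 5 (Laptop): category_id=5 -> matches Books
All 5 rows appear; 1 has NULL category.

SQL:
SELECT a.name, b.name AS category
FROM products a
LEFT JOIN categories b ON a.category_id = b.id

Result:
name       | category   
-----------+------------
Keyboard   | Outdoor    
Headphones | NULL       
Tablet     | Electronics
Lamp       | Tools      
Laptop     | Books      


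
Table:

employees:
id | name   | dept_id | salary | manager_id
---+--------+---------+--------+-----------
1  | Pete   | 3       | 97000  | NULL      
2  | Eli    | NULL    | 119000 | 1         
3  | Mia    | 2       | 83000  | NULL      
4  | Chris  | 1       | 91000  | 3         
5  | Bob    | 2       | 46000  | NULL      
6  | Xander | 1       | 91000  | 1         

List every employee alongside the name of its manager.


This is a self-join: employees is joined to a second copy of itself, matching each row's manager_id to another row's id. Use LEFT JOIN so rows with manager_id=NULL are kept.
  - employee 1 (Pete): manager_id=NULL -> NULL
  - employee 2 (Eli): manager_id=1 -> Pete
  - employee 3 (Mia): manager_id=NULL -> NULL
  - employee 4 (Chris): manager_id=3 -> Mia
  - employee 5 (Bob): manager_id=NULL -> NULL
  - employee 6 (Xander): manager_id=1 -> Pete

SQL:
SELECT a.name AS item, b.name AS manager
FROM employees a
LEFT JOIN employees b ON a.manager_id = b.id

Result:
item   | manager
-------+--------
Pete   | NULL   
Eli    | Pete   
Mia    | NULL   
Chris  | Mia    
Bob    | NULL   
Xander | Pete   


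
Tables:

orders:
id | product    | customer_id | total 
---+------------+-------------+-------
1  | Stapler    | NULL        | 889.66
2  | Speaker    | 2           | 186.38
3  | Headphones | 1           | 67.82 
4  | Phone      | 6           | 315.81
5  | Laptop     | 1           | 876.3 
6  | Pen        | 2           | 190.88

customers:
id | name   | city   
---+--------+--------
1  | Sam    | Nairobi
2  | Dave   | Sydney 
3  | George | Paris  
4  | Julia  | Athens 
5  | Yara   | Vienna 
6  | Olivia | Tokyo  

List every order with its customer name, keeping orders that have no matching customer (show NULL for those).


LEFT JOIN keeps every row from orders (the left table); where customer_id has no match in customers, the customer columns become NULL. Walk through each order:
  - order 1 (Stapler): customer_id=NULL, no match -> kept with NULL
  - order 2 (Speaker): customer_id=2 -> matches Dave
  - order 3 (Headphones): customer_id=1 -> matches Sam
  - order 4 (Phone): customer_id=6 -> matches Olivia
  - order 5 (Laptop): customer_id=1 -> matches Sam
  - order 6 (Pen): customer_id=2 -> matches Dave
All 6 rows appear; 1 has NULL customer.

SQL:
SELECT a.product, b.name AS customer
FROM orders a
LEFT JOIN customers b ON a.customer_id = b.id

Result:
product    | customer
-----------+---------
Stapler    | NULL    
Speaker    | Dave    
Headphones | Sam     
Phone      | Olivia  
Laptop     | Sam     
Pen        | Dave    


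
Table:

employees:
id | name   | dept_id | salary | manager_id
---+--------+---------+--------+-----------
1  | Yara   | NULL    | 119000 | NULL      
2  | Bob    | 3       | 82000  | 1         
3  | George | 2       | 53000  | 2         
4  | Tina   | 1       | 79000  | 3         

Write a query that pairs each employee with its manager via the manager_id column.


This is a self-join: employees is joined to a second copy of itself, matching each row's manager_id to another row's id. Use LEFT JOIN so rows with manager_id=NULL are kept.
  - employee 1 (Yara): manager_id=NULL -> NULL
  - employee 2 (Bob): manager_id=1 -> Yara
  - employee 3 (George): manager_id=2 -> Bob
  - employee 4 (Tina): manager_id=3 -> George

SQL:
SELECT a.name AS item, b.name AS manager
FROM employees a
LEFT JOIN employees b ON a.manager_id = b.id

Result:
item   | manager
-------+--------
Yara   | NULL   
Bob    | Yara   
George | Bob    
Tina   | George 


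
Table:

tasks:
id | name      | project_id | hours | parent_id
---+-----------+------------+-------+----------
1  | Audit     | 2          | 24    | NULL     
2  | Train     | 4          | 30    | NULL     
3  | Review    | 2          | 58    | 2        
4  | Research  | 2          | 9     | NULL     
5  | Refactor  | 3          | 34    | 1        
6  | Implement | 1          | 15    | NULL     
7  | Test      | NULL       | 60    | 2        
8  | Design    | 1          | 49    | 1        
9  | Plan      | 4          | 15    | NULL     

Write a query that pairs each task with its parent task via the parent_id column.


This is a self-join: tasks is joined to a second copy of itself, matching each row's parent_id to another row's id. Use LEFT JOIN so rows with parent_id=NULL are kept.
  - task 1 (Audit): parent_id=NULL -> NULL
  - task 2 (Train): parent_id=NULL -> NULL
  - task 3 (Review): parent_id=2 -> Train
  - task 4 (Research): parent_id=NULL -> NULL
  - task 5 (Refactor): parent_id=1 -> Audit
  - task 6 (Implement): parent_id=NULL -> NULL
  - task 7 (Test): parent_id=2 -> Train
  - task 8 (Design): parent_id=1 -> Audit
  - task 9 (Plan): parent_id=NULL -> NULL

SQL:
SELECT a.name AS item, b.name AS parent
FROM tasks a
LEFT JOIN tasks b ON a.parent_id = b.id

Result:
item      | parent
----------+-------
Audit     | NULL  
Train     | NULL  
Review    | Train 
Research  | NULL  
Refactor  | Audit 
Implement | NULL  
Test      | Train 
Design    | Audit 
Plan      | NULL  


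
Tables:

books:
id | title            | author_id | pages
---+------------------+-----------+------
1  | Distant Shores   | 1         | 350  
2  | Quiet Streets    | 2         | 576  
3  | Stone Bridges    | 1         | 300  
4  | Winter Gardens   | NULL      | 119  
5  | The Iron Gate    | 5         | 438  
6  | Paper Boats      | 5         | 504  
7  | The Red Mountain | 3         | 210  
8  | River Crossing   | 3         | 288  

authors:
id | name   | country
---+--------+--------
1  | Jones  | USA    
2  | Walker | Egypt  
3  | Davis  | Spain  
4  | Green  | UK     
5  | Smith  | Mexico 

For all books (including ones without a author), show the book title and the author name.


LEFT JOIN keeps every row from books (the left table); where author_id has no match in authors, the author columns become NULL. Walk through each book:
  - book 1 (Distant Shores): author_id=1 -> matches Jones
  - book 2 (Quiet Streets): author_id=2 -> matches Walker
  - book 3 (Stone Bridges): author_id=1 -> matches Jones
  - book 4 (Winter Gardens): author_id=NULL, no match -> kept with NULL
  - book 5 (The Iron Gate): author_id=5 -> matches Smith
  - book 6 (Paper Boats): author_id=5 -> matches Smith
  - book 7 (The Red Mountain): author_id=3 -> matches Davis
  - book 8 (River Crossing): author_id=3 -> matches Davis
All 8 rows appear; 1 has NULL author.

SQL:
SELECT a.title, b.name AS author
FROM books a
LEFT JOIN authors b ON a.author_id = b.id

Result:
title            | author
-----------------+-------
Distant Shores   | Jones 
Quiet Streets    | Walker
Stone Bridges    | Jones 
Winter Gardens   | NULL  
The Iron Gate    | Smith 
Paper Boats      | Smith 
The Red Mountain | Davis 
River Crossing   | Davis 


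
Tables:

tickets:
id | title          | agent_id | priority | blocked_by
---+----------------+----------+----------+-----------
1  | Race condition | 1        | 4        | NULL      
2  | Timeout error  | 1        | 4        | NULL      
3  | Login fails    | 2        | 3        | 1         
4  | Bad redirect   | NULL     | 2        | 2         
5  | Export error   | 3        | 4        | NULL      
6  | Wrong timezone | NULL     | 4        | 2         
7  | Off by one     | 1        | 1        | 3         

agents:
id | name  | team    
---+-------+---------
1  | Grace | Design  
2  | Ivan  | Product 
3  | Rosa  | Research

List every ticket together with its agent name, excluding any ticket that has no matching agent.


INNER JOIN keeps only tickets rows whose agent_id matches an id in agents. Walk through each ticket:
  - ticket 1 (Race condition): agent_id=1 -> matches Grace
  - ticket 2 (Timeout error): agent_id=1 -> matches Grace
  - ticket 3 (Login fails): agent_id=2 -> matches Ivan
  - ticket 4 (Bad redirect): agent_id=NULL, no match -> dropped
  - ticket 5 (Export error): agent_id=3 -> matches Rosa
  - ticket 6 (Wrong timezone): agent_id=NULL, no match -> dropped
  - ticket 7 (Off by one): agent_id=1 -> matches Grace
So 2 of 7 rows are dropped.

SQL:
SELECT a.title, b.name AS agent
FROM tickets a
INNER JOIN agents b ON a.agent_id = b.id

Result:
title          | agent
---------------+------
Race condition | Grace
Timeout error  | Grace
Login fails    | Ivan 
Export error   | Rosa 
Off by one     | Grace


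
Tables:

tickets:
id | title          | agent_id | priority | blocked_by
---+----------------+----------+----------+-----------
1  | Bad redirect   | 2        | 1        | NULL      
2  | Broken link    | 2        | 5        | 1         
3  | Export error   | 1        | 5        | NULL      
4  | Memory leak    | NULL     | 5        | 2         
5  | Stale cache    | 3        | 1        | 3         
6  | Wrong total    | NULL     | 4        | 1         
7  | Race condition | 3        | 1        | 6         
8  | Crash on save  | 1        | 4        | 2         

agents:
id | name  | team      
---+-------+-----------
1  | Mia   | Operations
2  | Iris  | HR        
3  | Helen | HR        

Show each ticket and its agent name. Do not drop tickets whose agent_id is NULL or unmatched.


LEFT JOIN keeps every row from tickets (the left table); where agent_id has no match in agents, the agent columns become NULL. Walk through each ticket:
  - ticket 1 (Bad redirect): agent_id=2 -> matches Iris
  - ticket 2 (Broken link): agent_id=2 -> matches Iris
  - ticket 3 (Export error): agent_id=1 -> matches Mia
  - ticket 4 (Memory leak): agent_id=NULL, no match -> kept with NULL
  - ticket 5 (Stale cache): agent_id=3 -> matches Helen
  - ticket 6 (Wrong total): agent_id=NULL, no match -> kept with NULL
  - ticket 7 (Race condition): agent_id=3 -> matches Helen
  - ticket 8 (Crash on save): agent_id=1 -> matches Mia
All 8 rows appear; 2 have NULL agent.

SQL:
SELECT a.title, b.name AS agent
FROM tickets a
LEFT JOIN agents b ON a.agent_id = b.id

Result:
title          | agent
---------------+------
Bad redirect   | Iris 
Broken link    | Iris 
Export error   | Mia  
Memory leak    | NULL 
Stale cache    | Helen
Wrong total    | NULL 
Race condition | Helen
Crash on save  | Mia  


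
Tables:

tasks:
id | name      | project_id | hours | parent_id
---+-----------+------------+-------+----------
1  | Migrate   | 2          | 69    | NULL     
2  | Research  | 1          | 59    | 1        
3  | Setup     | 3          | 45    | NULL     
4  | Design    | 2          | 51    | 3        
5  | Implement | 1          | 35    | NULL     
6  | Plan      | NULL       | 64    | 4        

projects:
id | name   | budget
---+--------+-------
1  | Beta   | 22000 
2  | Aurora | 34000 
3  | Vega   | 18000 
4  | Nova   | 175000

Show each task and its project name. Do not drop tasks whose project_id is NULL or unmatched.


LEFT JOIN keeps every row from tasks (the left table); where project_id has no match in projects, the project columns become NULL. Walk through each task:
  - task 1 (Migrate): project_id=2 -> matches Aurora
  - task 2 (Research): project_id=1 -> matches Beta
  - task 3 (Setup): project_id=3 -> matches Vega
  - task 4 (Design): project_id=2 -> matches Aurora
  - task 5 (Implement): project_id=1 -> matches Beta
  - task 6 (Plan): project_id=NULL, no match -> kept with NULL
All 6 rows appear; 1 has NULL project.

SQL:
SELECT a.name, b.name AS project
FROM tasks a
LEFT JOIN projects b ON a.project_id = b.id

Result:
name      | project
----------+--------
Migrate   | Aurora 
Research  | Beta   
Setup     | Vega   
Design    | Aurora 
Implement | Beta   
Plan      | NULL   


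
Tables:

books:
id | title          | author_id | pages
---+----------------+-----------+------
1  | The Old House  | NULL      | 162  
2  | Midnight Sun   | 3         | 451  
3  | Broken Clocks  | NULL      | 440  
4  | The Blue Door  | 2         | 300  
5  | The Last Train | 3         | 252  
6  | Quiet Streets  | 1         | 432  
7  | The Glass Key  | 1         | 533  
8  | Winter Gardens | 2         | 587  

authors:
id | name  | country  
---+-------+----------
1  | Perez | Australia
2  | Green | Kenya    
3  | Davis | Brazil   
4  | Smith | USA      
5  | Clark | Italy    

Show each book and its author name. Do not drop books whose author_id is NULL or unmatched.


LEFT JOIN keeps every row from books (the left table); where author_id has no match in authors, the author columns become NULL. Walk through each book:
  - book 1 (The Old House): author_id=NULL, no match -> kept with NULL
  - book 2 (Midnight Sun): author_id=3 -> matches Davis
  - book 3 (Broken Clocks): author_id=NULL, no match -> kept with NULL
  - book 4 (The Blue Door): author_id=2 -> matches Green
  - book 5 (The Last Train): author_id=3 -> matches Davis
  - book 6 (Quiet Streets): author_id=1 -> matches Perez
  - book 7 (The Glass Key): author_id=1 -> matches Perez
  - book 8 (Winter Gardens): author_id=2 -> matches Green
All 8 rows appear; 2 have NULL author.

SQL:
SELECT a.title, b.name AS author
FROM books a
LEFT JOIN authors b ON a.author_id = b.id

Result:
title          | author
---------------+-------
The Old House  | NULL  
Midnight Sun   | Davis 
Broken Clocks  | NULL  
The Blue Door  | Green 
The Last Train | Davis 
Quiet Streets  | Perez 
The Glass Key  | Perez 
Winter Gardens | Green 


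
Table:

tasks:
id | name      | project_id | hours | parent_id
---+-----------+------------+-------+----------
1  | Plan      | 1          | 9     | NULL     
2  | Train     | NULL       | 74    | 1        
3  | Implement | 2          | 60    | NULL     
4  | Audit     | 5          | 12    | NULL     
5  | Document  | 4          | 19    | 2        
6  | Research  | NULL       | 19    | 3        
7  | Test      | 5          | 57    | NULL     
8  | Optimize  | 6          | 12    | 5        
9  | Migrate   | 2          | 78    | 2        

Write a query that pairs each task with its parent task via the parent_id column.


This is a self-join: tasks is joined to a second copy of itself, matching each row's parent_id to another row's id. Use LEFT JOIN so rows with parent_id=NULL are kept.
  - task 1 (Plan): parent_id=NULL -> NULL
  - task 2 (Train): parent_id=1 -> Plan
  - task 3 (Implement): parent_id=NULL -> NULL
  - task 4 (Audit): parent_id=NULL -> NULL
  - task 5 (Document): parent_id=2 -> Train
  - task 6 (Research): parent_id=3 -> Implement
  - task 7 (Test): parent_id=NULL -> NULL
  - task 8 (Optimize): parent_id=5 -> Document
  - task 9 (Migrate): parent_id=2 -> Train

SQL:
SELECT a.name AS item, b.name AS parent
FROM tasks a
LEFT JOIN tasks b ON a.parent_id = b.id

Result:
item      | parent   
----------+----------
Plan      | NULL     
Train     | Plan     
Implement | NULL     
Audit     | NULL     
Document  | Train    
Research  | Implement
Test      | NULL     
Optimize  | Document 
Migrate   | Train    


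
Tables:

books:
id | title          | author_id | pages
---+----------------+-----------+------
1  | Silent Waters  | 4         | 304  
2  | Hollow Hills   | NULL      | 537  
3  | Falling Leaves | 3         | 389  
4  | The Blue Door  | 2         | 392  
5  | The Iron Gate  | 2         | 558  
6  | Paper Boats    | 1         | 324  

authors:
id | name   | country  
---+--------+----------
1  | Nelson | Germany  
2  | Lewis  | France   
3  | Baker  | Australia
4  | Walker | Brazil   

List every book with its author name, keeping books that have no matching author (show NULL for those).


LEFT JOIN keeps every row from books (the left table); where author_id has no match in authors, the author columns become NULL. Walk through each book:
  - book 1 (Silent Waters): author_id=4 -> matches Walker
  - book 2 (Hollow Hills): author_id=NULL, no match -> kept with NULL
  - book 3 (Falling Leaves): author_id=3 -> matches Baker
  - book 4 (The Blue Door): author_id=2 -> matches Lewis
  - book 5 (The Iron Gate): author_id=2 -> matches Lewis
  - book 6 (Paper Boats): author_id=1 -> matches Nelson
All 6 rows appear; 1 has NULL author.

SQL:
SELECT a.title, b.name AS author
FROM books a
LEFT JOIN authors b ON a.author_id = b.id

Result:
title          | author
---------------+-------
Silent Waters  | Walker
Hollow Hills   | NULL  
Falling Leaves | Baker 
The Blue Door  | Lewis 
The Iron Gate  | Lewis 
Paper Boats    | Nelson


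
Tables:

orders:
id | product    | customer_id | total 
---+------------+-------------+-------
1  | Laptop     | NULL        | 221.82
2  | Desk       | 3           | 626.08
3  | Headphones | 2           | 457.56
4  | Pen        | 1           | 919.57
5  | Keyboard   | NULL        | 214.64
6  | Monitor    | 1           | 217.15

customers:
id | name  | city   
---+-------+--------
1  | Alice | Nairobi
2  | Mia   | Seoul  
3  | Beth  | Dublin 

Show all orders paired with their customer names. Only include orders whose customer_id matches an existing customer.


INNER JOIN keeps only orders rows whose customer_id matches an id in customers. Walk through each order:
  - order 1 (Laptop): customer_id=NULL, no match -> dropped
  - order 2 (Desk): customer_id=3 -> matches Beth
  - order 3 (Headphones): customer_id=2 -> matches Mia
  - order 4 (Pen): customer_id=1 -> matches Alice
  - order 5 (Keyboard): customer_id=NULL, no match -> dropped
  - order 6 (Monitor): customer_id=1 -> matches Alice
So 2 of 6 rows are dropped.

SQL:
SELECT a.product, b.name AS customer
FROM orders a
INNER JOIN customers b ON a.customer_id = b.id

Result:
product    | customer
-----------+---------
Desk       | Beth    
Headphones | Mia     
Pen        | Alice   
Monitor    | Alice   


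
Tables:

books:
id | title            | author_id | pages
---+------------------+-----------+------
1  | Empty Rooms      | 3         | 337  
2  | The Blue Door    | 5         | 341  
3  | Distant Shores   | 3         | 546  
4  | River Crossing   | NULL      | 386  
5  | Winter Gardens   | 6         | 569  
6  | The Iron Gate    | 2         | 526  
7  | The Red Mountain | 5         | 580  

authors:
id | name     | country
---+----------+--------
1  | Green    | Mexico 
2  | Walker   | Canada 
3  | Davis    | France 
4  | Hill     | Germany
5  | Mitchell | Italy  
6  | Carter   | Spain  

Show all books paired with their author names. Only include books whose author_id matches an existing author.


INNER JOIN keeps only books rows whose author_id matches an id in authors. Walk through each book:
  - book 1 (Empty Rooms): author_id=3 -> matches Davis
  - book 2 (The Blue Door): author_id=5 -> matches Mitchell
  - book 3 (Distant Shores): author_id=3 -> matches Davis
  - book 4 (River Crossing): author_id=NULL, no match -> dropped
  - book 5 (Winter Gardens): author_id=6 -> matches Carter
  - book 6 (The Iron Gate): author_id=2 -> matches Walker
  - book 7 (The Red Mountain): author_id=5 -> matches Mitchell
So 1 of 7 rows is dropped.

SQL:
SELECT a.title, b.name AS author
FROM books a
INNER JOIN authors b ON a.author_id = b.id

Result:
title            | author  
-----------------+---------
Empty Rooms      | Davis   
The Blue Door    | Mitchell
Distant Shores   | Davis   
Winter Gardens   | Carter  
The Iron Gate    | Walker  
The Red Mountain | Mitchell


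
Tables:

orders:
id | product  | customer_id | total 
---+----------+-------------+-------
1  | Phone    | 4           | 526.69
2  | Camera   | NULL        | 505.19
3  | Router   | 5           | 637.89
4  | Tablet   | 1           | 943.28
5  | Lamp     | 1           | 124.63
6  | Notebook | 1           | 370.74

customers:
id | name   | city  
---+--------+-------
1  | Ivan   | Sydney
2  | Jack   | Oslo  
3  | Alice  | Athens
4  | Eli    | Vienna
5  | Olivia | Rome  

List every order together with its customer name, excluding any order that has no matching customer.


INNER JOIN keeps only orders rows whose customer_id matches an id in customers. Walk through each order:
  - order 1 (Phone): customer_id=4 -> matches Eli
  - order 2 (Camera): customer_id=NULL, no match -> dropped
  - order 3 (Router): customer_id=5 -> matches Olivia
  - order 4 (Tablet): customer_id=1 -> matches Ivan
  - order 5 (Lamp): customer_id=1 -> matches Ivan
  - order 6 (Notebook): customer_id=1 -> matches Ivan
So 1 of 6 rows is dropped.

SQL:
SELECT a.product, b.name AS customer
FROM orders a
INNER JOIN customers b ON a.customer_id = b.id

Result:
product  | customer
---------+---------
Phone    | Eli     
Router   | Olivia  
Tablet   | Ivan    
Lamp     | Ivan    
Notebook | Ivan    


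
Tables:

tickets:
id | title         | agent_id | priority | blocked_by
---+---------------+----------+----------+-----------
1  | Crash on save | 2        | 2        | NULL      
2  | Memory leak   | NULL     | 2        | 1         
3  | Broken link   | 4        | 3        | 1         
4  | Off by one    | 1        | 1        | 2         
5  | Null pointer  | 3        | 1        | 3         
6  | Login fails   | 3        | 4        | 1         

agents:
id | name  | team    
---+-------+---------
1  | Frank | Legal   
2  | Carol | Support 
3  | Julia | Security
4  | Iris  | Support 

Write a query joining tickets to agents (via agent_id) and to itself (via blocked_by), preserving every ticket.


Two LEFT JOINs from the same base table tickets: one to agents via agent_id, one to tickets itself via blocked_by. Both are LEFT so every ticket is preserved.
Match against agents:
  - ticket 1 (Crash on save): agent_id=2 -> matches Carol
  - ticket 2 (Memory leak): agent_id=NULL, no match -> kept with NULL
  - ticket 3 (Broken link): agent_id=4 -> matches Iris
  - ticket 4 (Off by one): agent_id=1 -> matches Frank
  - ticket 5 (Null pointer): agent_id=3 -> matches Julia
  - ticket 6 (Login fails): agent_id=3 -> matches Julia
Match against tickets (self):
  - ticket 1 (Crash on save): blocked_by=NULL -> NULL
  - ticket 2 (Memory leak): blocked_by=1 -> Crash on save
  - ticket 3 (Broken link): blocked_by=1 -> Crash on save
  - ticket 4 (Off by one): blocked_by=2 -> Memory leak
  - ticket 5 (Null pointer): blocked_by=3 -> Broken link
  - ticket 6 (Login fails): blocked_by=1 -> Crash on save

SQL:
SELECT a.title, b.name AS agent, c.title AS blocked_by
FROM tickets a
LEFT JOIN agents b ON a.agent_id = b.id
LEFT JOIN tickets c ON a.blocked_by = c.id

Result:
title         | agent | blocked_by   
--------------+-------+--------------
Crash on save | Carol | NULL         
Memory leak   | NULL  | Crash on save
Broken link   | Iris  | Crash on save
Off by one    | Frank | Memory leak  
Null pointer  | Julia | Broken link  
Login fails   | Julia | Crash on save


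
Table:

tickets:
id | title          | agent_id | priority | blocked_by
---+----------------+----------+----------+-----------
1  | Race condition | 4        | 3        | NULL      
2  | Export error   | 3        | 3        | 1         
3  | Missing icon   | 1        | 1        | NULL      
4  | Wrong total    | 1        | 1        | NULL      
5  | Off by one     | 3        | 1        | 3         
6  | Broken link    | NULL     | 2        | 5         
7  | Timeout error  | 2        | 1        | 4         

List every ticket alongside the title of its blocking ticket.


This is a self-join: tickets is joined to a second copy of itself, matching each row's blocked_by to another row's id. Use LEFT JOIN so rows with blocked_by=NULL are kept.
  - ticket 1 (Race condition): blocked_by=NULL -> NULL
  - ticket 2 (Export error): blocked_by=1 -> Race condition
  - ticket 3 (Missing icon): blocked_by=NULL -> NULL
  - ticket 4 (Wrong total): blocked_by=NULL -> NULL
  - ticket 5 (Off by one): blocked_by=3 -> Missing icon
  - ticket 6 (Broken link): blocked_by=5 -> Off by one
  - ticket 7 (Timeout error): blocked_by=4 -> Wrong total

SQL:
SELECT a.title AS item, b.title AS blocked_by
FROM tickets a
LEFT JOIN tickets b ON a.blocked_by = b.id

Result:
item           | blocked_by    
---------------+---------------
Race condition | NULL          
Export error   | Race condition
Missing icon   | NULL          
Wrong total    | NULL          
Off by one     | Missing icon  
Broken link    | Off by one    
Timeout error  | Wrong total   


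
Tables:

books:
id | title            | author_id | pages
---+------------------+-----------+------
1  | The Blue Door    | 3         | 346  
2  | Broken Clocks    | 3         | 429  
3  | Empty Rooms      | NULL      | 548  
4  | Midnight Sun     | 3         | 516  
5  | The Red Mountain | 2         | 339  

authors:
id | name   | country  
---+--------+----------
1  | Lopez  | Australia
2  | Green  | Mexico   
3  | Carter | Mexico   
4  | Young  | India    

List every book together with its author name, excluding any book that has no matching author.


INNER JOIN keeps only books rows whose author_id matches an id in authors. Walk through each book:
  - book 1 (The Blue Door): author_id=3 -> matches Carter
  - book 2 (Broken Clocks): author_id=3 -> matches Carter
  - book 3 (Empty Rooms): author_id=NULL, no match -> dropped
  - book 4 (Midnight Sun): author_id=3 -> matches Carter
  - book 5 (The Red Mountain): author_id=2 -> matches Green
So 1 of 5 rows is dropped.

SQL:
SELECT a.title, b.name AS author
FROM books a
INNER JOIN authors b ON a.author_id = b.id

Result:
title            | author
-----------------+-------
The Blue Door    | Carter
Broken Clocks    | Carter
Midnight Sun     | Carter
The Red Mountain | Green 


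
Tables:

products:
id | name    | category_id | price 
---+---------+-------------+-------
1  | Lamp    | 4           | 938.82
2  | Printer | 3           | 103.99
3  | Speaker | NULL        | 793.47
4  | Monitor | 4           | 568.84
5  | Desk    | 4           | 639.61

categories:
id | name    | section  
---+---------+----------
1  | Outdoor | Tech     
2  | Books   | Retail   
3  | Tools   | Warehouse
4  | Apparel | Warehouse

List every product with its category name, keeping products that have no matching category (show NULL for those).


LEFT JOIN keeps every row from products (the left table); where category_id has no match in categories, the category columns become NULL. Walk through each product:
  - product 1 (Lamp): category_id=4 -> matches Apparel
  - product 2 (Printer): category_id=3 -> matches Tools
  - product 3 (Speaker): category_id=NULL, no match -> kept with NULL
  - product 4 (Monitor): category_id=4 -> matches Apparel
  - product 5 (Desk): category_id=4 -> matches Apparel
All 5 rows appear; 1 has NULL category.

SQL:
SELECT a.name, b.name AS category
FROM products a
LEFT JOIN categories b ON a.category_id = b.id

Result:
name    | category
--------+---------
Lamp    | Apparel 
Printer | Tools   
Speaker | NULL    
Monitor | Apparel 
Desk    | Apparel 


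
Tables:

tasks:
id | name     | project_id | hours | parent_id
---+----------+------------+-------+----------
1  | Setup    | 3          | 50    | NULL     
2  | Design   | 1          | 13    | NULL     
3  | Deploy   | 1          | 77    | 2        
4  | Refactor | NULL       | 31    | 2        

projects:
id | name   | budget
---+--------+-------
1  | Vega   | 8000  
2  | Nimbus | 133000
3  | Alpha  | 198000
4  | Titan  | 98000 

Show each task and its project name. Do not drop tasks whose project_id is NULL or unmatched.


LEFT JOIN keeps every row from tasks (the left table); where project_id has no match in projects, the project columns become NULL. Walk through each task:
  - task 1 (Setup): project_id=3 -> matches Alpha
  - task 2 (Design): project_id=1 -> matches Vega
  - task 3 (Deploy): project_id=1 -> matches Vega
  - task 4 (Refactor): project_id=NULL, no match -> kept with NULL
All 4 rows appear; 1 has NULL project.

SQL:
SELECT a.name, b.name AS project
FROM tasks a
LEFT JOIN projects b ON a.project_id = b.id

Result:
name     | project
---------+--------
Setup    | Alpha  
Design   | Vega   
Deploy   | Vega   
Refactor | NULL   
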